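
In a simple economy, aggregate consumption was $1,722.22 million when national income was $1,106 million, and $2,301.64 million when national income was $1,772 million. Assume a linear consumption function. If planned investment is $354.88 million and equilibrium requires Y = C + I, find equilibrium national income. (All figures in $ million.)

Y = 8576

MPC = (2301.64 − 1722.22)/(1772 − 1106) = 579.42/666 = 0.87
a = 1722.22 − 0.87(1106) = 760
Equilibrium: Y = 760 + 0.87Y + 354.88
0.13Y = 1114.88, so Y = 1114.88/0.13 = 8576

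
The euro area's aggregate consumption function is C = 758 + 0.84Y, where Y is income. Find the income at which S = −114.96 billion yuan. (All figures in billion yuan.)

S = Y − C = -758 + 0.16Y
-758 + 0.16Y = -114.96, so 0.16Y = 643.04 and Y = 4019

Y = 4019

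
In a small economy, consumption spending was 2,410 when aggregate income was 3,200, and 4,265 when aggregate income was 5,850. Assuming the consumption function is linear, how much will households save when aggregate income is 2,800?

MPC = (4265 − 2410)/(5850 − 3200) = 1855/2650 = 0.7
a = 2410 − 0.7(3200) = 2410 − 2240 = 170
C = 170 + 0.7(2800) = 2130
S = 2800 − 2130 = 670

S = 670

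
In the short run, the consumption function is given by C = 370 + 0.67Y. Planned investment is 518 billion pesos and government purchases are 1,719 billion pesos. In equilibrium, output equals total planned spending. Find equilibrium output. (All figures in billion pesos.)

Y = C + I + G = 370 + 0.67Y + 518 + 1719
Y − 0.67Y = 2607
0.33Y = 2607, so Y = 2607/0.33 = 7900

Y = 7900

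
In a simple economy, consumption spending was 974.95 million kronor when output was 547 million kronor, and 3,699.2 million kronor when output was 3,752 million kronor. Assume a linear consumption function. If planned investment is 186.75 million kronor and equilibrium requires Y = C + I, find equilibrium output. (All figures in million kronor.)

Y = 4645

MPC = (3699.2 − 974.95)/(3752 − 547) = 2724.25/3205 = 0.85
a = 974.95 − 0.85(547) = 510
Equilibrium: Y = 510 + 0.85Y + 186.75
0.15Y = 696.75, so Y = 696.75/0.15 = 4645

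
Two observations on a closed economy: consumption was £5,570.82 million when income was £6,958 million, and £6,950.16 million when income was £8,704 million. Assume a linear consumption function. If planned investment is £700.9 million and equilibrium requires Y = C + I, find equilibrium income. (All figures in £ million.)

Y = 3690

MPC = (6950.16 − 5570.82)/(8704 − 6958) = 1379.34/1746 = 0.79
a = 5570.82 − 0.79(6958) = 74
Equilibrium: Y = 74 + 0.79Y + 700.9
0.21Y = 774.9, so Y = 774.9/0.21 = 3690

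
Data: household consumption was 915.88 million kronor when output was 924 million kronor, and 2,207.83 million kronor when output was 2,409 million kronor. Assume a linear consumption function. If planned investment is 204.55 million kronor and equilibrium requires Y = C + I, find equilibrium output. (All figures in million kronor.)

MPC = (2207.83 − 915.88)/(2409 − 924) = 1291.95/1485 = 0.87
a = 915.88 − 0.87(924) = 112
Equilibrium: Y = 112 + 0.87Y + 204.55
0.13Y = 316.55, so Y = 316.55/0.13 = 2435

Y = 2435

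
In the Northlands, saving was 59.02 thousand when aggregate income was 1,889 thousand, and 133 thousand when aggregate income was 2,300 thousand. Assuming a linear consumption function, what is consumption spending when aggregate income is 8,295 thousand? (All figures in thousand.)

C = 7082.9

MPS = ΔS/ΔY = (133 − 59.02)/(2300 − 1889) = 73.98/411 = 0.18
MPC = 1 − MPS = 0.82
Autonomous saving = 59.02 − 0.18(1889) = -281, so a = 281
C = 281 + 0.82(8295) = 281 + 6801.9 = 7082.9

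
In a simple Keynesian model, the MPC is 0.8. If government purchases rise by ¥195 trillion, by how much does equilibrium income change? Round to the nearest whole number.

The multiplier is 1/(1 − MPC) = 1/0.2.
ΔY = 195/0.2 = 975.00 ≈ 975

ΔY ≈ 975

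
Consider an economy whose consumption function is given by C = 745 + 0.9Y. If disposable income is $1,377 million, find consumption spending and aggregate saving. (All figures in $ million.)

C = 1984.3; S = -607.3

C = 745 + 0.9(1377) = 745 + 1239.3 = 1984.3
S = Y − C = 1377 − 1984.3 = -607.3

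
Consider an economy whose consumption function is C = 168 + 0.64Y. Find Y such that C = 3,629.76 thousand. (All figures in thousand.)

Y = 5409

168 + 0.64Y = 3629.76
0.64Y = 3461.76, so Y = 3461.76/0.64 = 5409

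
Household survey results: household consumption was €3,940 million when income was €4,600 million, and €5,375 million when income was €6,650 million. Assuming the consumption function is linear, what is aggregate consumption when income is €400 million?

MPC = (5375 − 3940)/(6650 − 4600) = 1435/2050 = 0.7
a = 3940 − 0.7(4600) = 3940 − 3220 = 720
C = 720 + 0.7(400) = 720 + 280 = 1000

C = 1000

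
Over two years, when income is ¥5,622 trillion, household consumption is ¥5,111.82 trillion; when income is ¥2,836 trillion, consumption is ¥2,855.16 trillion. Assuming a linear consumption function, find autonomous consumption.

MPC = ΔC/ΔY = (5111.82 − 2855.16)/(5622 − 2836) = 2256.66/2786 = 0.81
a = C − MPC·Y = 2855.16 − 0.81(2836) = 2855.16 − 2297.16 = 558

a = 558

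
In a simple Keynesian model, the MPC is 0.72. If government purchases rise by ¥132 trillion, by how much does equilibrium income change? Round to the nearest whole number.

ΔY ≈ 471

The multiplier is 1/(1 − MPC) = 1/0.28.
ΔY = 132/0.28 = 471.43 ≈ 471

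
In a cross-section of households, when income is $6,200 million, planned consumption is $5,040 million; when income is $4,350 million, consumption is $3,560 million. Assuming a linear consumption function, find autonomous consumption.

a = 80

MPC = ΔC/ΔY = (5040 − 3560)/(6200 − 4350) = 1480/1850 = 0.8
a = C − MPC·Y = 3560 − 0.8(4350) = 3560 − 3480 = 80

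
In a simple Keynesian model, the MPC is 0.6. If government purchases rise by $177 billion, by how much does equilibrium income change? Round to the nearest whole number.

ΔY ≈ 443

The multiplier is 1/(1 − MPC) = 1/0.4.
ΔY = 177/0.4 = 442.50 ≈ 443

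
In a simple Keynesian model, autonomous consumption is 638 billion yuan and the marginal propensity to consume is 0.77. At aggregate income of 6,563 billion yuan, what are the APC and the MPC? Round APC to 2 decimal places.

APC = 0.87; MPC = 0.77

MPC = 0.77 (the slope of the consumption function)
C = 638 + 0.77(6563) = 5691.51, so APC = 5691.51/6563 = 0.87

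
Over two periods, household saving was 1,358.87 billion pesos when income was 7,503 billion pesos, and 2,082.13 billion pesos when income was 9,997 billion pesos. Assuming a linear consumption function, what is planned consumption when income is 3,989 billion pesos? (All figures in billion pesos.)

C = 3649.19

MPS = ΔS/ΔY = (2082.13 − 1358.87)/(9997 − 7503) = 723.26/2494 = 0.29
MPC = 1 − MPS = 0.71
Autonomous saving = 1358.87 − 0.29(7503) = -817, so a = 817
C = 817 + 0.71(3989) = 817 + 2832.19 = 3649.19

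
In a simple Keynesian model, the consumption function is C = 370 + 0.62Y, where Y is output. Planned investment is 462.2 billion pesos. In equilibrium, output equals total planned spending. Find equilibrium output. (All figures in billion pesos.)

Y = 2190

Y = C + I = 370 + 0.62Y + 462.2
Y − 0.62Y = 832.2
0.38Y = 832.2, so Y = 832.2/0.38 = 2190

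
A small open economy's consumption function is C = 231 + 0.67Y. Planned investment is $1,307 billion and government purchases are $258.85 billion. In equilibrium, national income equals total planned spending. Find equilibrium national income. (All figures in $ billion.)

Y = C + I + G = 231 + 0.67Y + 1307 + 258.85
Y − 0.67Y = 1796.85
0.33Y = 1796.85, so Y = 1796.85/0.33 = 5445

Y = 5445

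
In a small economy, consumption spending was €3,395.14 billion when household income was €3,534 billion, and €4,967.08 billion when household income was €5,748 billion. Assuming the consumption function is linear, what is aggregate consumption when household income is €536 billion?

C = 1266.56

MPC = (4967.08 − 3395.14)/(5748 − 3534) = 1571.94/2214 = 0.71
a = 3395.14 − 0.71(3534) = 3395.14 − 2509.14 = 886
C = 886 + 0.71(536) = 886 + 380.56 = 1266.56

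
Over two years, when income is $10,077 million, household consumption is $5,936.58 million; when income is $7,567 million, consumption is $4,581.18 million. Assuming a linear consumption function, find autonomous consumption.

MPC = ΔC/ΔY = (5936.58 − 4581.18)/(10077 − 7567) = 1355.4/2510 = 0.54
a = C − MPC·Y = 4581.18 − 0.54(7567) = 4581.18 − 4086.18 = 495

a = 495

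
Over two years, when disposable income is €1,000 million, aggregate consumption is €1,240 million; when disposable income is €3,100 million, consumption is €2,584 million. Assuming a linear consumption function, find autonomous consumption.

MPC = ΔC/ΔY = (2584 − 1240)/(3100 − 1000) = 1344/2100 = 0.64
a = C − MPC·Y = 1240 − 0.64(1000) = 1240 − 640 = 600

a = 600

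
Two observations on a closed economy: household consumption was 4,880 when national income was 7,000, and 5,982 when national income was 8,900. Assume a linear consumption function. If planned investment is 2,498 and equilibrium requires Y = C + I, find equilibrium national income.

Y = 7900

MPC = (5982 − 4880)/(8900 − 7000) = 1102/1900 = 0.58
a = 4880 − 0.58(7000) = 820
Equilibrium: Y = 820 + 0.58Y + 2498
0.42Y = 3318, so Y = 3318/0.42 = 7900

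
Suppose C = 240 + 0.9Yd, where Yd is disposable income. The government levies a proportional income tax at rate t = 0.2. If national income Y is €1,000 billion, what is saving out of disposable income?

S = -160

Yd = (1 − 0.2)(1000) = 0.8(1000) = 800
C = 240 + 0.9(800) = 240 + 720 = 960
S = Yd − C = 800 − 960 = -160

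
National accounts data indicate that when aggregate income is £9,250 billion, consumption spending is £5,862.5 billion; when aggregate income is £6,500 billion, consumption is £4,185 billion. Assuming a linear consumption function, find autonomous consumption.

a = 220

MPC = ΔC/ΔY = (5862.5 − 4185)/(9250 − 6500) = 1677.5/2750 = 0.61
a = C − MPC·Y = 4185 − 0.61(6500) = 4185 − 3965 = 220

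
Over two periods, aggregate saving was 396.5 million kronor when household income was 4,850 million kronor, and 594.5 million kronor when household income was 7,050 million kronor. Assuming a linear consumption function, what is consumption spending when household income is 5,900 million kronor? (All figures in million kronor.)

MPS = ΔS/ΔY = (594.5 − 396.5)/(7050 − 4850) = 198/2200 = 0.09
MPC = 1 − MPS = 0.91
Autonomous saving = 396.5 − 0.09(4850) = -40, so a = 40
C = 40 + 0.91(5900) = 40 + 5369 = 5409

C = 5409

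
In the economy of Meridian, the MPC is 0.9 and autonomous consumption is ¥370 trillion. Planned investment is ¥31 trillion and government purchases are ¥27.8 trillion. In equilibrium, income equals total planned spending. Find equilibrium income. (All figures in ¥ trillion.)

Y = C + I + G = 370 + 0.9Y + 31 + 27.8
Y − 0.9Y = 428.8
0.1Y = 428.8, so Y = 428.8/0.1 = 4288

Y = 4288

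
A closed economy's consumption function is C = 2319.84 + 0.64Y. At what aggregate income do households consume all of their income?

Y = 6444

At break-even, C = Y: 2319.84 + 0.64Y = Y
0.36Y = 2319.84, so Y = 2319.84/0.36 = 6444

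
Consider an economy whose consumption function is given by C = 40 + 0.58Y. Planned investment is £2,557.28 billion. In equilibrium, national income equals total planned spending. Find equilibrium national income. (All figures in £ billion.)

Y = 6184

Y = C + I = 40 + 0.58Y + 2557.28
Y − 0.58Y = 2597.28
0.42Y = 2597.28, so Y = 2597.28/0.42 = 6184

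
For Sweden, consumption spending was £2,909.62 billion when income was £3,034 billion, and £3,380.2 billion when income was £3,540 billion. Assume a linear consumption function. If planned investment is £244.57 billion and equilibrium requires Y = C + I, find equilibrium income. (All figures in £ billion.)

Y = 4751

MPC = (3380.2 − 2909.62)/(3540 − 3034) = 470.58/506 = 0.93
a = 2909.62 − 0.93(3034) = 88
Equilibrium: Y = 88 + 0.93Y + 244.57
0.07Y = 332.57, so Y = 332.57/0.07 = 4751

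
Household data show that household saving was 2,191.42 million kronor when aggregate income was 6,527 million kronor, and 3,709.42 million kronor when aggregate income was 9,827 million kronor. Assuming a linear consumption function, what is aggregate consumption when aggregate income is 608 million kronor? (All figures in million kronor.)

MPS = ΔS/ΔY = (3709.42 − 2191.42)/(9827 − 6527) = 1518/3300 = 0.46
MPC = 1 − MPS = 0.54
Autonomous saving = 2191.42 − 0.46(6527) = -811, so a = 811
C = 811 + 0.54(608) = 811 + 328.32 = 1139.32

C = 1139.32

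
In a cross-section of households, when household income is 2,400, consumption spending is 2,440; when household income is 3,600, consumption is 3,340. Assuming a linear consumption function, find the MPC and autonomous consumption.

MPC = 0.75; a = 640

MPC = ΔC/ΔY = (3340 − 2440)/(3600 − 2400) = 900/1200 = 0.75
a = C − MPC·Y = 2440 − 0.75(2400) = 2440 − 1800 = 640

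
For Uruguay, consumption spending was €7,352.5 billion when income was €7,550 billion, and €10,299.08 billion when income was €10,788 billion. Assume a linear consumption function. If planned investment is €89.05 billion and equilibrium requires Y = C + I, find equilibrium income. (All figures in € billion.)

MPC = (10299.08 − 7352.5)/(10788 − 7550) = 2946.58/3238 = 0.91
a = 7352.5 − 0.91(7550) = 482
Equilibrium: Y = 482 + 0.91Y + 89.05
0.09Y = 571.05, so Y = 571.05/0.09 = 6345

Y = 6345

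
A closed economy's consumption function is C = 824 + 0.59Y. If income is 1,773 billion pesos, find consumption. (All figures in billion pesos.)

C = 824 + 0.59(1773) = 824 + 1046.07 = 1870.07

C = 1870.07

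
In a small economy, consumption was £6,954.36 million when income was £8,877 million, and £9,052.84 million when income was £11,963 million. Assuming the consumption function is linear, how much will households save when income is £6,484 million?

MPC = (9052.84 − 6954.36)/(11963 − 8877) = 2098.48/3086 = 0.68
a = 6954.36 − 0.68(8877) = 6954.36 − 6036.36 = 918
C = 918 + 0.68(6484) = 5327.12
S = 6484 − 5327.12 = 1156.88

S = 1156.88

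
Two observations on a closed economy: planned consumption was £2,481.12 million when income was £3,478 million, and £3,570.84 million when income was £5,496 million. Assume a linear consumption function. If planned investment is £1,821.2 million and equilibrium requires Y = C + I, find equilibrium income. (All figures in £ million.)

MPC = (3570.84 − 2481.12)/(5496 − 3478) = 1089.72/2018 = 0.54
a = 2481.12 − 0.54(3478) = 603
Equilibrium: Y = 603 + 0.54Y + 1821.2
0.46Y = 2424.2, so Y = 2424.2/0.46 = 5270

Y = 5270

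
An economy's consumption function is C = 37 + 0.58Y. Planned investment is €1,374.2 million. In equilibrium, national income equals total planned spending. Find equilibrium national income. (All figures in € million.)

Y = 3360

Y = C + I = 37 + 0.58Y + 1374.2
Y − 0.58Y = 1411.2
0.42Y = 1411.2, so Y = 1411.2/0.42 = 3360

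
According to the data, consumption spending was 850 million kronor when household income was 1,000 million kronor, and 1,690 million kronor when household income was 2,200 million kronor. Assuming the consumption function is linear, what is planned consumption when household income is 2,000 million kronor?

MPC = (1690 − 850)/(2200 − 1000) = 840/1200 = 0.7
a = 850 − 0.7(1000) = 850 − 700 = 150
C = 150 + 0.7(2000) = 150 + 1400 = 1550

C = 1550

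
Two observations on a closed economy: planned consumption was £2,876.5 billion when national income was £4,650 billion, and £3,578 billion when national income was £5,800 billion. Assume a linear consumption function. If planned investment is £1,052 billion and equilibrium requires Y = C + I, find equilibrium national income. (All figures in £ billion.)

Y = 2800

MPC = (3578 − 2876.5)/(5800 − 4650) = 701.5/1150 = 0.61
a = 2876.5 − 0.61(4650) = 40
Equilibrium: Y = 40 + 0.61Y + 1052
0.39Y = 1092, so Y = 1092/0.39 = 2800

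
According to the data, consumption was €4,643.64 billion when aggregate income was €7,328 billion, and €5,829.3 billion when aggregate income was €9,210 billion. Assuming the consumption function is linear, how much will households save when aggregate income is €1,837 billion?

MPC = (5829.3 − 4643.64)/(9210 − 7328) = 1185.66/1882 = 0.63
a = 4643.64 − 0.63(7328) = 4643.64 − 4616.64 = 27
C = 27 + 0.63(1837) = 1184.31
S = 1837 − 1184.31 = 652.69

S = 652.69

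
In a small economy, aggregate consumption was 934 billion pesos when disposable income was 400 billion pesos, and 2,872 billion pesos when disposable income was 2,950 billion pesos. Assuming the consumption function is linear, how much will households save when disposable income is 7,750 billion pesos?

MPC = (2872 − 934)/(2950 − 400) = 1938/2550 = 0.76
a = 934 − 0.76(400) = 934 − 304 = 630
C = 630 + 0.76(7750) = 6520
S = 7750 − 6520 = 1230

S = 1230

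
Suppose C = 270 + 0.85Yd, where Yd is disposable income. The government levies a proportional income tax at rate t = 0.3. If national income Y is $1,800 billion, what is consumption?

Yd = (1 − 0.3)(1800) = 0.7(1800) = 1260
C = 270 + 0.85(1260) = 270 + 1071 = 1341

C = 1341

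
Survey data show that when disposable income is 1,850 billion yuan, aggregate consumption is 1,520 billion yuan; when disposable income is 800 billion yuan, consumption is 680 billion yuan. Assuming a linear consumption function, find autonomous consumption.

MPC = ΔC/ΔY = (1520 − 680)/(1850 − 800) = 840/1050 = 0.8
a = C − MPC·Y = 680 − 0.8(800) = 680 − 640 = 40

a = 40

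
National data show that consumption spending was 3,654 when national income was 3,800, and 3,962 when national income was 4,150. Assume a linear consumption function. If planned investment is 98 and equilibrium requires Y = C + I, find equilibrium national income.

MPC = (3962 − 3654)/(4150 − 3800) = 308/350 = 0.88
a = 3654 − 0.88(3800) = 310
Equilibrium: Y = 310 + 0.88Y + 98
0.12Y = 408, so Y = 408/0.12 = 3400

Y = 3400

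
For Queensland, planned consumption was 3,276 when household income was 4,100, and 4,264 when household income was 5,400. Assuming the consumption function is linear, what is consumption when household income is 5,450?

C = 4302

MPC = (4264 − 3276)/(5400 − 4100) = 988/1300 = 0.76
a = 3276 − 0.76(4100) = 3276 − 3116 = 160
C = 160 + 0.76(5450) = 160 + 4142 = 4302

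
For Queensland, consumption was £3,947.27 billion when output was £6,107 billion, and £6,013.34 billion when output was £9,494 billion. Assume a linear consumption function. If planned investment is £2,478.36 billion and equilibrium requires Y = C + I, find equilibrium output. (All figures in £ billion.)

MPC = (6013.34 − 3947.27)/(9494 − 6107) = 2066.07/3387 = 0.61
a = 3947.27 − 0.61(6107) = 222
Equilibrium: Y = 222 + 0.61Y + 2478.36
0.39Y = 2700.36, so Y = 2700.36/0.39 = 6924

Y = 6924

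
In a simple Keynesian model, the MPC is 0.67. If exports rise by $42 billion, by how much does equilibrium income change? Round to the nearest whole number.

ΔY ≈ 127

The multiplier is 1/(1 − MPC) = 1/0.33.
ΔY = 42/0.33 = 127.27 ≈ 127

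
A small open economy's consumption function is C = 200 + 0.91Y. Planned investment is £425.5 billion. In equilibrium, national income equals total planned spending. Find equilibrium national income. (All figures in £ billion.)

Y = C + I = 200 + 0.91Y + 425.5
Y − 0.91Y = 625.5
0.09Y = 625.5, so Y = 625.5/0.09 = 6950

Y = 6950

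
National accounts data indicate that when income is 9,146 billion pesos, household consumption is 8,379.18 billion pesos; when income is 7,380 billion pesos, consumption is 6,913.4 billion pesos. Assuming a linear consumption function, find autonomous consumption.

MPC = ΔC/ΔY = (8379.18 − 6913.4)/(9146 − 7380) = 1465.78/1766 = 0.83
a = C − MPC·Y = 6913.4 − 0.83(7380) = 6913.4 − 6125.4 = 788

a = 788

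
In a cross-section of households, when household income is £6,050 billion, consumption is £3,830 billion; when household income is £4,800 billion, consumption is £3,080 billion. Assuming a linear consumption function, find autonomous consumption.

MPC = ΔC/ΔY = (3830 − 3080)/(6050 − 4800) = 750/1250 = 0.6
a = C − MPC·Y = 3080 − 0.6(4800) = 3080 − 2880 = 200

a = 200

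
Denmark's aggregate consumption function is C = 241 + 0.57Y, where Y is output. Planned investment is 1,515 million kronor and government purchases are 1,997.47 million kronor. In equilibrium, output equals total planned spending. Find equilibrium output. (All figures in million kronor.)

Y = C + I + G = 241 + 0.57Y + 1515 + 1997.47
Y − 0.57Y = 3753.47
0.43Y = 3753.47, so Y = 3753.47/0.43 = 8729

Y = 8729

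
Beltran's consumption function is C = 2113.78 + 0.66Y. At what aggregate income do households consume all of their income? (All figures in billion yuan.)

Y = 6217

At break-even, C = Y: 2113.78 + 0.66Y = Y
0.34Y = 2113.78, so Y = 2113.78/0.34 = 6217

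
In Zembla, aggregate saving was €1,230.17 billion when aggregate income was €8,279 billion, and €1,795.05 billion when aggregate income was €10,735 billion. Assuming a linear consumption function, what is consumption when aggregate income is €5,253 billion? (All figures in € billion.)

C = 4718.81

MPS = ΔS/ΔY = (1795.05 − 1230.17)/(10735 − 8279) = 564.88/2456 = 0.23
MPC = 1 − MPS = 0.77
Autonomous saving = 1230.17 − 0.23(8279) = -674, so a = 674
C = 674 + 0.77(5253) = 674 + 4044.81 = 4718.81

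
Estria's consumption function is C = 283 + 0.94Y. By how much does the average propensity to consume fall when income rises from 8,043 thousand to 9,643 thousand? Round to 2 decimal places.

At Y = 8043: C = 283 + 0.94(8043) = 7843.42, APC = 7843.42/8043 = 0.975
At Y = 9643: C = 9347.42, APC = 9347.42/9643 = 0.969
Fall in APC = 0.975 − 0.969 = 0.006 ≈ 0.01

ΔAPC = 0.01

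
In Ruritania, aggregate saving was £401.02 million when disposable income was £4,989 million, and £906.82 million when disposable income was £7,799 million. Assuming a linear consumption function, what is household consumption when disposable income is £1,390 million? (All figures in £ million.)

C = 1636.8

MPS = ΔS/ΔY = (906.82 − 401.02)/(7799 − 4989) = 505.8/2810 = 0.18
MPC = 1 − MPS = 0.82
Autonomous saving = 401.02 − 0.18(4989) = -497, so a = 497
C = 497 + 0.82(1390) = 497 + 1139.8 = 1636.8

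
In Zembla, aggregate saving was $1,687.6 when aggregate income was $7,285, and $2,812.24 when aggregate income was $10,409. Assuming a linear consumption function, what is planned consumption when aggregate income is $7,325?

C = 5623

MPS = ΔS/ΔY = (2812.24 − 1687.6)/(10409 − 7285) = 1124.64/3124 = 0.36
MPC = 1 − MPS = 0.64
Autonomous saving = 1687.6 − 0.36(7285) = -935, so a = 935
C = 935 + 0.64(7325) = 935 + 4688 = 5623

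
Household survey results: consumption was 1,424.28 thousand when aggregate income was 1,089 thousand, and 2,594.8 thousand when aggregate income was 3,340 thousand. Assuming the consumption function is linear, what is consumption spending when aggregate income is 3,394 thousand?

C = 2622.88

MPC = (2594.8 − 1424.28)/(3340 − 1089) = 1170.52/2251 = 0.52
a = 1424.28 − 0.52(1089) = 1424.28 − 566.28 = 858
C = 858 + 0.52(3394) = 858 + 1764.88 = 2622.88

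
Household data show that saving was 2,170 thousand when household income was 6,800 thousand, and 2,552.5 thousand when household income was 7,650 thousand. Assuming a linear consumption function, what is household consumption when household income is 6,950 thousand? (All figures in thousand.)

MPS = ΔS/ΔY = (2552.5 − 2170)/(7650 − 6800) = 382.5/850 = 0.45
MPC = 1 − MPS = 0.55
Autonomous saving = 2170 − 0.45(6800) = -890, so a = 890
C = 890 + 0.55(6950) = 890 + 3822.5 = 4712.5

C = 4712.5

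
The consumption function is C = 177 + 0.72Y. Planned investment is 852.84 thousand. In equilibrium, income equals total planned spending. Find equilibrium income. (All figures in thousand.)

Y = 3678

Y = C + I = 177 + 0.72Y + 852.84
Y − 0.72Y = 1029.84
0.28Y = 1029.84, so Y = 1029.84/0.28 = 3678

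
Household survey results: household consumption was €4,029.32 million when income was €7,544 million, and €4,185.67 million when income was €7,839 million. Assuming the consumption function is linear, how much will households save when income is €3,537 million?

MPC = (4185.67 − 4029.32)/(7839 − 7544) = 156.35/295 = 0.53
a = 4029.32 − 0.53(7544) = 4029.32 − 3998.32 = 31
C = 31 + 0.53(3537) = 1905.61
S = 3537 − 1905.61 = 1631.39

S = 1631.39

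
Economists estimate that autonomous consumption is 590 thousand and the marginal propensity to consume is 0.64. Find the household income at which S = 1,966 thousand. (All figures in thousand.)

Y = 7100

S = Y − C = -590 + 0.36Y
-590 + 0.36Y = 1966, so 0.36Y = 2556 and Y = 7100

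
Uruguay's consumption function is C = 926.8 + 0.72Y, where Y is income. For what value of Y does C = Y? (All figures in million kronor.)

Y = 3310

At break-even, C = Y: 926.8 + 0.72Y = Y
0.28Y = 926.8, so Y = 926.8/0.28 = 3310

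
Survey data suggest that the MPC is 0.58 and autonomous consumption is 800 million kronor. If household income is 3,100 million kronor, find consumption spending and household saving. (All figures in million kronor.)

C = 800 + 0.58(3100) = 800 + 1798 = 2598
S = Y − C = 3100 − 2598 = 502

C = 2598; S = 502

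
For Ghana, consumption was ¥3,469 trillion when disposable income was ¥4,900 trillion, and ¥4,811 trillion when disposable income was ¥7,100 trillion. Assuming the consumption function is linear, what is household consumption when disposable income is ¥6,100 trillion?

MPC = (4811 − 3469)/(7100 − 4900) = 1342/2200 = 0.61
a = 3469 − 0.61(4900) = 3469 − 2989 = 480
C = 480 + 0.61(6100) = 480 + 3721 = 4201

C = 4201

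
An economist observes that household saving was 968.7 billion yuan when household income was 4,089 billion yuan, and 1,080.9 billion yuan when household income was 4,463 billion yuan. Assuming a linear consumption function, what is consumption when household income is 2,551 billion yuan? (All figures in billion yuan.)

C = 2043.7

MPS = ΔS/ΔY = (1080.9 − 968.7)/(4463 − 4089) = 112.2/374 = 0.3
MPC = 1 − MPS = 0.7
Autonomous saving = 968.7 − 0.3(4089) = -258, so a = 258
C = 258 + 0.7(2551) = 258 + 1785.7 = 2043.7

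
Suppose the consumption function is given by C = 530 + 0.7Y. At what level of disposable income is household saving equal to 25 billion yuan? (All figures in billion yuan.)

S = Y − C = -530 + 0.3Y
-530 + 0.3Y = 25, so 0.3Y = 555 and Y = 1850

Y = 1850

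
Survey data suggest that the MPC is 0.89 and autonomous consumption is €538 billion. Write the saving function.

S = Y − C = Y − (538 + 0.89Y) = -538 + (1 − 0.89)Y

S = -538 + 0.11Y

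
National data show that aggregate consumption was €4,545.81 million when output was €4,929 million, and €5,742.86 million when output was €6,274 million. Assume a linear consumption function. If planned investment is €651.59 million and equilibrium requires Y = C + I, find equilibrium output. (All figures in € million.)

Y = 7369

MPC = (5742.86 − 4545.81)/(6274 − 4929) = 1197.05/1345 = 0.89
a = 4545.81 − 0.89(4929) = 159
Equilibrium: Y = 159 + 0.89Y + 651.59
0.11Y = 810.59, so Y = 810.59/0.11 = 7369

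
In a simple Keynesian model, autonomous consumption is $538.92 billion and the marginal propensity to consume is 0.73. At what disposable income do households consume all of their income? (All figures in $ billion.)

At break-even, C = Y: 538.92 + 0.73Y = Y
0.27Y = 538.92, so Y = 538.92/0.27 = 1996

Y = 1996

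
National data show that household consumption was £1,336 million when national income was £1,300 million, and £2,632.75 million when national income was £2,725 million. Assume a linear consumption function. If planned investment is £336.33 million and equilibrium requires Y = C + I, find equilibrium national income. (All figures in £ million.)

Y = 5437

MPC = (2632.75 − 1336)/(2725 − 1300) = 1296.75/1425 = 0.91
a = 1336 − 0.91(1300) = 153
Equilibrium: Y = 153 + 0.91Y + 336.33
0.09Y = 489.33, so Y = 489.33/0.09 = 5437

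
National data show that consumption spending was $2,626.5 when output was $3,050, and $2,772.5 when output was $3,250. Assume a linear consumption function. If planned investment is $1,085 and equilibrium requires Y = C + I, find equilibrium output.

Y = 5500

MPC = (2772.5 − 2626.5)/(3250 − 3050) = 146/200 = 0.73
a = 2626.5 − 0.73(3050) = 400
Equilibrium: Y = 400 + 0.73Y + 1085
0.27Y = 1485, so Y = 1485/0.27 = 5500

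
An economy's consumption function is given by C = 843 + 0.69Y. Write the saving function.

S = -843 + 0.31Y

S = Y − C = Y − (843 + 0.69Y) = -843 + (1 − 0.69)Y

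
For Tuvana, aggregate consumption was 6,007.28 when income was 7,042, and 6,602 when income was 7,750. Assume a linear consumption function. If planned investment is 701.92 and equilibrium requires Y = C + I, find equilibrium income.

MPC = (6602 − 6007.28)/(7750 − 7042) = 594.72/708 = 0.84
a = 6007.28 − 0.84(7042) = 92
Equilibrium: Y = 92 + 0.84Y + 701.92
0.16Y = 793.92, so Y = 793.92/0.16 = 4962

Y = 4962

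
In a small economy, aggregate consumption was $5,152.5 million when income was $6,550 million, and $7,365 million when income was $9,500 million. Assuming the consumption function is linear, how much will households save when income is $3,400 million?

S = 610

MPC = (7365 − 5152.5)/(9500 − 6550) = 2212.5/2950 = 0.75
a = 5152.5 − 0.75(6550) = 5152.5 − 4912.5 = 240
C = 240 + 0.75(3400) = 2790
S = 3400 − 2790 = 610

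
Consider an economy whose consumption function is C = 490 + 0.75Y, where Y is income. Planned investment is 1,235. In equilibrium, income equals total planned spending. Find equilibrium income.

Y = 6900

Y = C + I = 490 + 0.75Y + 1235
Y − 0.75Y = 1725
0.25Y = 1725, so Y = 1725/0.25 = 6900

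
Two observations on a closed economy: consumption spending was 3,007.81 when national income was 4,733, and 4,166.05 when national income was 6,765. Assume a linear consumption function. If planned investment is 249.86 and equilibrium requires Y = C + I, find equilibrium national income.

MPC = (4166.05 − 3007.81)/(6765 − 4733) = 1158.24/2032 = 0.57
a = 3007.81 − 0.57(4733) = 310
Equilibrium: Y = 310 + 0.57Y + 249.86
0.43Y = 559.86, so Y = 559.86/0.43 = 1302

Y = 1302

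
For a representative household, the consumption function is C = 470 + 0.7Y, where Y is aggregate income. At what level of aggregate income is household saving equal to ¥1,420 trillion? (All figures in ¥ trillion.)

Y = 6300

S = Y − C = -470 + 0.3Y
-470 + 0.3Y = 1420, so 0.3Y = 1890 and Y = 6300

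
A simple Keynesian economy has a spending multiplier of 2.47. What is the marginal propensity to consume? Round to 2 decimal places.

MPC = 0.60

k = 1/(1 − MPC), so 1 − MPC = 1/k = 1/2.47 = 0.4049
MPC = 1 − 0.4049 = 0.60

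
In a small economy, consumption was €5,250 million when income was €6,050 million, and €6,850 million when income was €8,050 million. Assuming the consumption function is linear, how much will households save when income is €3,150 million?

MPC = (6850 − 5250)/(8050 − 6050) = 1600/2000 = 0.8
a = 5250 − 0.8(6050) = 5250 − 4840 = 410
C = 410 + 0.8(3150) = 2930
S = 3150 − 2930 = 220

S = 220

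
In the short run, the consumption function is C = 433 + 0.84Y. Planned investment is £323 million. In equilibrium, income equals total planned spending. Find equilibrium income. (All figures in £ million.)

Y = C + I = 433 + 0.84Y + 323
Y − 0.84Y = 756
0.16Y = 756, so Y = 756/0.16 = 4725

Y = 4725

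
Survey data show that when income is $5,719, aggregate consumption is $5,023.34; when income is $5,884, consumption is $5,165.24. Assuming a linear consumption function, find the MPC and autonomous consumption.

MPC = 0.86; a = 105

MPC = ΔC/ΔY = (5165.24 − 5023.34)/(5884 − 5719) = 141.9/165 = 0.86
a = C − MPC·Y = 5023.34 − 0.86(5719) = 5023.34 − 4918.34 = 105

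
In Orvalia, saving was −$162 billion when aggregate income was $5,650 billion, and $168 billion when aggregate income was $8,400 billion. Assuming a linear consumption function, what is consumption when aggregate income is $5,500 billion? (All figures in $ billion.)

C = 5680

MPS = ΔS/ΔY = (168 − (-162))/(8400 − 5650) = 330/2750 = 0.12
MPC = 1 − MPS = 0.88
Autonomous saving = -162 − 0.12(5650) = -840, so a = 840
C = 840 + 0.88(5500) = 840 + 4840 = 5680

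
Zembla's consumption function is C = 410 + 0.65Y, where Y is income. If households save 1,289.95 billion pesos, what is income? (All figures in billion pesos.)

Y = 4857

S = Y − C = -410 + 0.35Y
-410 + 0.35Y = 1289.95, so 0.35Y = 1699.95 and Y = 4857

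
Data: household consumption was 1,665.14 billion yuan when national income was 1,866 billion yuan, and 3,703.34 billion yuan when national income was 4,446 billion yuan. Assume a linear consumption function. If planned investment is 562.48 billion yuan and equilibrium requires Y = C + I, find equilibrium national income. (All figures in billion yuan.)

MPC = (3703.34 − 1665.14)/(4446 − 1866) = 2038.2/2580 = 0.79
a = 1665.14 − 0.79(1866) = 191
Equilibrium: Y = 191 + 0.79Y + 562.48
0.21Y = 753.48, so Y = 753.48/0.21 = 3588

Y = 3588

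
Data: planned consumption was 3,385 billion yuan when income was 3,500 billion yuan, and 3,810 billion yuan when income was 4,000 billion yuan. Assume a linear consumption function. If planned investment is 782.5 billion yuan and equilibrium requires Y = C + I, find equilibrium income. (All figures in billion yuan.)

Y = 7950

MPC = (3810 − 3385)/(4000 − 3500) = 425/500 = 0.85
a = 3385 − 0.85(3500) = 410
Equilibrium: Y = 410 + 0.85Y + 782.5
0.15Y = 1192.5, so Y = 1192.5/0.15 = 7950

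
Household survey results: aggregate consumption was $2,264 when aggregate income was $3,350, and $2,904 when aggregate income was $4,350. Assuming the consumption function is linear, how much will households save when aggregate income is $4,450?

S = 1482

MPC = (2904 − 2264)/(4350 − 3350) = 640/1000 = 0.64
a = 2264 − 0.64(3350) = 2264 − 2144 = 120
C = 120 + 0.64(4450) = 2968
S = 4450 − 2968 = 1482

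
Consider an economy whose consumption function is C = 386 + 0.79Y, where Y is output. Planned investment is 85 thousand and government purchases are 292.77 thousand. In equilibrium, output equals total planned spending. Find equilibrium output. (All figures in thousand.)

Y = C + I + G = 386 + 0.79Y + 85 + 292.77
Y − 0.79Y = 763.77
0.21Y = 763.77, so Y = 763.77/0.21 = 3637

Y = 3637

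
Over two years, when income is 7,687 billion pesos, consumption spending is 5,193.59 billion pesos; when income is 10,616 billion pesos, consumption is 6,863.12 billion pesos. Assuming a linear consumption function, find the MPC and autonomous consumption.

MPC = ΔC/ΔY = (6863.12 − 5193.59)/(10616 − 7687) = 1669.53/2929 = 0.57
a = C − MPC·Y = 5193.59 − 0.57(7687) = 5193.59 − 4381.59 = 812

MPC = 0.57; a = 812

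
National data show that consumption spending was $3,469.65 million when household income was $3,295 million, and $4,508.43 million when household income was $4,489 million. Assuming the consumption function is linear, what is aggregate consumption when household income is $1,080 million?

C = 1542.6

MPC = (4508.43 − 3469.65)/(4489 − 3295) = 1038.78/1194 = 0.87
a = 3469.65 − 0.87(3295) = 3469.65 − 2866.65 = 603
C = 603 + 0.87(1080) = 603 + 939.6 = 1542.6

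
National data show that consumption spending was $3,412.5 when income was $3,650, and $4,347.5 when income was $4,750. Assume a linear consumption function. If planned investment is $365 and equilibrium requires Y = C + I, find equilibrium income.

MPC = (4347.5 − 3412.5)/(4750 − 3650) = 935/1100 = 0.85
a = 3412.5 − 0.85(3650) = 310
Equilibrium: Y = 310 + 0.85Y + 365
0.15Y = 675, so Y = 675/0.15 = 4500

Y = 4500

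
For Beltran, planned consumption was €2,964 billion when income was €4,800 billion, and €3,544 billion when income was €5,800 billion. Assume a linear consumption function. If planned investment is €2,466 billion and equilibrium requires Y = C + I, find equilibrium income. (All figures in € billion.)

Y = 6300

MPC = (3544 − 2964)/(5800 − 4800) = 580/1000 = 0.58
a = 2964 − 0.58(4800) = 180
Equilibrium: Y = 180 + 0.58Y + 2466
0.42Y = 2646, so Y = 2646/0.42 = 6300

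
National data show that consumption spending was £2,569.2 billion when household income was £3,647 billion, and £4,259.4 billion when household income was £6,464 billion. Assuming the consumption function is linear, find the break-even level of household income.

MPC = (4259.4 − 2569.2)/(6464 − 3647) = 1690.2/2817 = 0.6
a = 2569.2 − 0.6(3647) = 2569.2 − 2188.2 = 381
Break-even: Y = a/(1−MPC) = 381/0.4 = 952.5

Y = 952.5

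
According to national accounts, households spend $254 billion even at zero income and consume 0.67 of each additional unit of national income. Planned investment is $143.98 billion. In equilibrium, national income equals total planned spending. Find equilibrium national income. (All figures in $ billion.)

Y = C + I = 254 + 0.67Y + 143.98
Y − 0.67Y = 397.98
0.33Y = 397.98, so Y = 397.98/0.33 = 1206

Y = 1206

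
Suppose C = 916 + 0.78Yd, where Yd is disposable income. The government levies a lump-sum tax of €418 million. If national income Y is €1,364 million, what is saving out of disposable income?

Yd = Y − T = 1364 − 418 = 946
C = 916 + 0.78(946) = 916 + 737.88 = 1653.88
S = Yd − C = 946 − 1653.88 = -707.88

S = -707.88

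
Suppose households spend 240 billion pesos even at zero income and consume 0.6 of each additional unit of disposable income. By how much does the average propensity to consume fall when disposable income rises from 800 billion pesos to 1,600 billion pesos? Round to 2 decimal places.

At Y = 800: C = 240 + 0.6(800) = 720, APC = 720/800 = 0.900
At Y = 1600: C = 1200, APC = 1200/1600 = 0.750
Fall in APC = 0.900 − 0.750 = 0.15

ΔAPC = 0.15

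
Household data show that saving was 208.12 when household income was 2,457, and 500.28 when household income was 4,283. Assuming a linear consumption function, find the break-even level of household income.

MPS = ΔS/ΔY = (500.28 − 208.12)/(4283 − 2457) = 292.16/1826 = 0.16
MPC = 1 − MPS = 0.84
From S(2457) = 208.12: −a + 0.16(2457) = 208.12, so a = 393.12 − 208.12 = 185
Break-even (S = 0): Y = a/MPS = 185/0.16 = 1156.25

Y = 1156.25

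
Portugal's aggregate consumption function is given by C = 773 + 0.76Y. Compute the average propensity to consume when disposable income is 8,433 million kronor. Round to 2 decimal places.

APC = 0.85

C = 773 + 0.76(8433) = 7182.08
APC = C/Y = 7182.08/8433 = 0.85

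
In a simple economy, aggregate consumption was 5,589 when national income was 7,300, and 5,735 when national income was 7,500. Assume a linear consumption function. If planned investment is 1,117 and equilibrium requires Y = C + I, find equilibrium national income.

Y = 5100

MPC = (5735 − 5589)/(7500 − 7300) = 146/200 = 0.73
a = 5589 − 0.73(7300) = 260
Equilibrium: Y = 260 + 0.73Y + 1117
0.27Y = 1377, so Y = 1377/0.27 = 5100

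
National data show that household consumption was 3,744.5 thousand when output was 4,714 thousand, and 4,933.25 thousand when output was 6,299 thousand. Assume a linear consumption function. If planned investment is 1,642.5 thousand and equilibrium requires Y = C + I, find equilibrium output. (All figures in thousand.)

MPC = (4933.25 − 3744.5)/(6299 − 4714) = 1188.75/1585 = 0.75
a = 3744.5 − 0.75(4714) = 209
Equilibrium: Y = 209 + 0.75Y + 1642.5
0.25Y = 1851.5, so Y = 1851.5/0.25 = 7406

Y = 7406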